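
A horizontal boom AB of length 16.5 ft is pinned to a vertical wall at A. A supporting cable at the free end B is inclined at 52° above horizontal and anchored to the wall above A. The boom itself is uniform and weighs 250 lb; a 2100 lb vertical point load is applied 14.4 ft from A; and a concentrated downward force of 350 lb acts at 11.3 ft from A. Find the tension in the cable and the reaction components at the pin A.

ΣM about A: T·sin52°·16.5 − 250·8.25 − 2100·14.4 − 350·11.3 = 0 → T = 36257.5/(16.5·0.788011) = 2788.57 ≈ 2789 lb.
ΣF_x = 0: A_x − T·cos52° = 0 → A_x = 2788.57 × 0.615661 = 1717 lb.
ΣF_y = 0: A_y + T·sin52° − 250 − 2100 − 350 = 0 → A_y = 2700 − 2788.57 × 0.788011 = 502.6 lb.

T = 2789 lb, A_x = 1717 lb, A_y = 502.6 lb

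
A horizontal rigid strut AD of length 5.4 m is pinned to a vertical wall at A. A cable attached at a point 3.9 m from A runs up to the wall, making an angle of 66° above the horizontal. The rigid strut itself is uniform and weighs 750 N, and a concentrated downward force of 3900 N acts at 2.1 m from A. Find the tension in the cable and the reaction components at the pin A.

ΣM about A: T·sin66°·3.9 − 750·2.7 − 3900·2.1 = 0 → T = 10215/(3.9·0.913545) = 2867.11 ≈ 2867 N.
ΣF_x = 0: A_x − T·cos66° = 0 → A_x = 2867.11 × 0.406737 = 1166 N.
ΣF_y = 0: A_y + T·sin66° − 750 − 3900 = 0 → A_y = 4650 − 2867.11 × 0.913545 = 2031 N.

T = 2867 N, A_x = 1166 N, A_y = 2031 N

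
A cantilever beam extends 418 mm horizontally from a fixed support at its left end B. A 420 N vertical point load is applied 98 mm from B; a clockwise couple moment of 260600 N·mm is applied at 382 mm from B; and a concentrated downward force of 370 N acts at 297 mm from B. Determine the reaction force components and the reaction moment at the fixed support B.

B_x = 0, B_y = 790.0 N, M_B = 411600 N·mm

ΣF_x = 0: B_x = 0.
ΣF_y = 0: B_y − 420 − 370 = 0 → B_y = 790.0 N.
ΣM about B: M_B − 420·98 − 260600 − 370·297 = 0 → M_B = 411600 N·mm.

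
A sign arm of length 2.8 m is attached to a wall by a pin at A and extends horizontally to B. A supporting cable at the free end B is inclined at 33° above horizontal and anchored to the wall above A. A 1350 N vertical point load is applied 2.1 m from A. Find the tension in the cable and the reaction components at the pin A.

T = 1859 N, A_x = 1559 N, A_y = 337.5 N

ΣM about A: T·sin33°·2.8 − 1350·2.1 = 0 → T = 2835/(2.8·0.544639) = 1859.03 ≈ 1859 N.
ΣF_x = 0: A_x − T·cos33° = 0 → A_x = 1859.03 × 0.838671 = 1559 N.
ΣF_y = 0: A_y + T·sin33° − 1350 = 0 → A_y = 1350 − 1859.03 × 0.544639 = 337.5 N.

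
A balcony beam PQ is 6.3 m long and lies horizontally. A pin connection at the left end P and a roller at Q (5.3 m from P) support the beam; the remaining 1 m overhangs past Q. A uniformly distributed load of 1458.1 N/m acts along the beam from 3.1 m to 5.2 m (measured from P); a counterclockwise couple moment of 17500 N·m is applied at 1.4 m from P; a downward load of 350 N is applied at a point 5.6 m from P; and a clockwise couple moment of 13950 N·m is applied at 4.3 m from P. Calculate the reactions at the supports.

P_x = 0, P_y = 1314 N, Q_y = 2098 N

Resultant of the distributed load: 1458.1 × 2.1 = 3062.01 N at 4.15 m from P.
Taking moments about P: Q_y·5.3 − (1458.1·2.1)·4.15 + 17500 − 350·5.6 − 13950 = 0 → Q_y = 11117.3415/5.3 = 2097.61 ≈ 2098 N.
ΣF_y = 0: P_y + 2097.61 − 1458.1·2.1 − 350 = 0 → P_y = 1314 N.
ΣF_x = 0: no horizontal applied forces, so P_x = 0.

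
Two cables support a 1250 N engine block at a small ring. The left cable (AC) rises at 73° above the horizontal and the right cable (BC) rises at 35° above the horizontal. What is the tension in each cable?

ΣF_x = 0: −T_AC·cos73° + T_BC·cos35° = 0 → T_BC = 0.35692·T_AC.
ΣF_y = 0: T_AC·sin73° + T_BC·sin35° = 1250.
Substitute: T_AC·(0.956305 + 0.35692·0.573576) = 1250 → T_AC = 1076.63 ≈ 1077 N.
Then T_BC = 0.35692 × 1076.63 = 384.3 N.

T_AC = 1077 N, T_BC = 384.3 N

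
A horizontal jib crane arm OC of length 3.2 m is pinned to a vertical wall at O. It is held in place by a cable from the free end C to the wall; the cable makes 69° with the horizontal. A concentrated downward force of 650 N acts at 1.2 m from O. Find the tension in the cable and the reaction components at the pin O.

ΣM about O: T·sin69°·3.2 − 650·1.2 = 0 → T = 780/(3.2·0.93358) = 261.092 ≈ 261.1 N.
ΣF_x = 0: O_x − T·cos69° = 0 → O_x = 261.092 × 0.358368 = 93.57 N.
ΣF_y = 0: O_y + T·sin69° − 650 = 0 → O_y = 650 − 261.092 × 0.93358 = 406.2 N.

T = 261.1 N, O_x = 93.57 N, O_y = 406.2 N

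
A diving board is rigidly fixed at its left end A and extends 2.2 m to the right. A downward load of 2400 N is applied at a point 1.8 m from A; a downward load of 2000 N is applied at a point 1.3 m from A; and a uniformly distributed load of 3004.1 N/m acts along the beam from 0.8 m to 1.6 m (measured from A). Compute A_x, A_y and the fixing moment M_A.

Resultant of the distributed load: 3004.1 × 0.8 = 2403.28 N at 1.2 m from A.
ΣF_x = 0: A_x = 0.
ΣF_y = 0: A_y − 2400 − 2000 − 3004.1·0.8 = 0 → A_y = 6803 N.
ΣM about A: M_A − 2400·1.8 − 2000·1.3 − (3004.1·0.8)·1.2 = 0 → M_A = 9804 N·m.

A_x = 0, A_y = 6803 N, M_A = 9804 N·m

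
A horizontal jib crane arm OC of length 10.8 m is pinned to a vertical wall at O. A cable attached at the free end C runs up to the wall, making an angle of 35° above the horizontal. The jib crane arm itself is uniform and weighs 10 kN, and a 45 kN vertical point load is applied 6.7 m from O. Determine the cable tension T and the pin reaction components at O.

T = 57.39 kN, O_x = 47.01 kN, O_y = 22.08 kN

ΣM about O: T·sin35°·10.8 − 10·5.4 − 45·6.7 = 0 → T = 355.5/(10.8·0.573576) = 57.3885 ≈ 57.39 kN.
ΣF_x = 0: O_x − T·cos35° = 0 → O_x = 57.3885 × 0.819152 = 47.01 kN.
ΣF_y = 0: O_y + T·sin35° − 10 − 45 = 0 → O_y = 55 − 57.3885 × 0.573576 = 22.08 kN.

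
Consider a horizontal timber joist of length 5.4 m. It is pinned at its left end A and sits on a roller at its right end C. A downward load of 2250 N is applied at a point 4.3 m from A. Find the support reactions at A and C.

A_x = 0, A_y = 458.3 N, C_y = 1792 N

Taking moments about A: C_y·5.4 − 2250·4.3 = 0 → C_y = 9675/5.4 = 1791.67 ≈ 1792 N.
ΣF_y = 0: A_y + 1791.67 − 2250 = 0 → A_y = 458.3 N.
ΣF_x = 0: no horizontal applied forces, so A_x = 0.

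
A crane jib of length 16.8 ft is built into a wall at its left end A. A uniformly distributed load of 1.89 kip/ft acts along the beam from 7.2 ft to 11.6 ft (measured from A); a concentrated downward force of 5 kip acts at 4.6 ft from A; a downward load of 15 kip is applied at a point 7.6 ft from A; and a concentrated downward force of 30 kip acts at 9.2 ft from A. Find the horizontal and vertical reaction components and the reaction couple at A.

A_x = 0, A_y = 58.32 kip, M_A = 491.2 kip·ft

Resultant of the distributed load: 1.89 × 4.4 = 8.316 kip at 9.4 ft from A.
ΣF_x = 0: A_x = 0.
ΣF_y = 0: A_y − 1.89·4.4 − 5 − 15 − 30 = 0 → A_y = 58.32 kip.
ΣM about A: M_A − (1.89·4.4)·9.4 − 5·4.6 − 15·7.6 − 30·9.2 = 0 → M_A = 491.2 kip·ft.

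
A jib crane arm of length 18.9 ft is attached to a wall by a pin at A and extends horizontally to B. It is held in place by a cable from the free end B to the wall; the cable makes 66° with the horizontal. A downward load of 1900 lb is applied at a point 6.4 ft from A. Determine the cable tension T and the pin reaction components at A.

ΣM about A: T·sin66°·18.9 − 1900·6.4 = 0 → T = 12160/(18.9·0.913545) = 704.274 ≈ 704.3 lb.
ΣF_x = 0: A_x − T·cos66° = 0 → A_x = 704.274 × 0.406737 = 286.5 lb.
ΣF_y = 0: A_y + T·sin66° − 1900 = 0 → A_y = 1900 − 704.274 × 0.913545 = 1257 lb.

T = 704.3 lb, A_x = 286.5 lb, A_y = 1257 lb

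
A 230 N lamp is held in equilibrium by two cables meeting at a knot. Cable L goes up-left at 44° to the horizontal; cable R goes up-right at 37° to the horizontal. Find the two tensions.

T_L = 186.0 N, T_R = 167.5 N

ΣF_x = 0: −T_L·cos44° + T_R·cos37° = 0 → T_R = 0.900711·T_L.
ΣF_y = 0: T_L·sin44° + T_R·sin37° = 230.
Substitute: T_L·(0.694658 + 0.900711·0.601815) = 230 → T_L = 185.976 ≈ 186.0 N.
Then T_R = 0.900711 × 185.976 = 167.5 N.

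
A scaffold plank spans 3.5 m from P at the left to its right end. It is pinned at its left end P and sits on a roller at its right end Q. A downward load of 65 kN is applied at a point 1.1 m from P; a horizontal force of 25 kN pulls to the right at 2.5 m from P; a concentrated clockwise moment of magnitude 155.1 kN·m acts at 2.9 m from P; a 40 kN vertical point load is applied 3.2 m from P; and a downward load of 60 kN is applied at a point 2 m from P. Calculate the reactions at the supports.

P_x = -25.00 kN, P_y = 29.40 kN, Q_y = 135.6 kN

Taking moments about P: Q_y·3.5 − 65·1.1 − 155.1 − 40·3.2 − 60·2 = 0 → Q_y = 474.6/3.5 = 135.6 kN.
ΣF_y = 0: P_y + 135.6 − 65 − 40 − 60 = 0 → P_y = 29.40 kN.
ΣF_x = 0: P_x + 25 = 0 → P_x = -25.00 kN.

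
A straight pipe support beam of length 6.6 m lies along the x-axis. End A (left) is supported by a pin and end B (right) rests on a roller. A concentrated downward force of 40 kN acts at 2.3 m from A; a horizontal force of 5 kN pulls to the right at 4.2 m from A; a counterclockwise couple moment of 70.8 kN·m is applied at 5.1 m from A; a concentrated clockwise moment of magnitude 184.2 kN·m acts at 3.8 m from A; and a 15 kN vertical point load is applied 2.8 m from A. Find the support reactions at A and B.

Taking moments about A: B_y·6.6 − 40·2.3 + 70.8 − 184.2 − 15·2.8 = 0 → B_y = 247.4/6.6 = 37.4848 ≈ 37.48 kN.
ΣF_y = 0: A_y + 37.4848 − 40 − 15 = 0 → A_y = 17.52 kN.
ΣF_x = 0: A_x + 5 = 0 → A_x = -5.000 kN.

A_x = -5.000 kN, A_y = 17.52 kN, B_y = 37.48 kN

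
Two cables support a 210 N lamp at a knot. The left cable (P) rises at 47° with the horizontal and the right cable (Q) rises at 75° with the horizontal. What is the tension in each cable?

ΣF_x = 0: −T_P·cos47° + T_Q·cos75° = 0 → T_Q = 2.63504·T_P.
ΣF_y = 0: T_P·sin47° + T_Q·sin75° = 210.
Substitute: T_P·(0.731354 + 2.63504·0.965926) = 210 → T_P = 64.0907 ≈ 64.09 N.
Then T_Q = 2.63504 × 64.0907 = 168.9 N.

T_P = 64.09 N, T_Q = 168.9 N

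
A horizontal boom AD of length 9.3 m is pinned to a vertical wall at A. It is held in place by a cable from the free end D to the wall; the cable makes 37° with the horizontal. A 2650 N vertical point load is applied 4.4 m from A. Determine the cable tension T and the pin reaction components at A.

T = 2083 N, A_x = 1664 N, A_y = 1396 N

ΣM about A: T·sin37°·9.3 − 2650·4.4 = 0 → T = 11660/(9.3·0.601815) = 2083.3 ≈ 2083 N.
ΣF_x = 0: A_x − T·cos37° = 0 → A_x = 2083.3 × 0.798636 = 1664 N.
ΣF_y = 0: A_y + T·sin37° − 2650 = 0 → A_y = 2650 − 2083.3 × 0.601815 = 1396 N.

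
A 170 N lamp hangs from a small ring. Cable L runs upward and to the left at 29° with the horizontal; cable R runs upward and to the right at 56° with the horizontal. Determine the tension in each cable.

T_L = 95.43 N, T_R = 149.3 N

ΣF_x = 0: −T_L·cos29° + T_R·cos56° = 0 → T_R = 1.56408·T_L.
ΣF_y = 0: T_L·sin29° + T_R·sin56° = 170.
Substitute: T_L·(0.48481 + 1.56408·0.829038) = 170 → T_L = 95.4256 ≈ 95.43 N.
Then T_R = 1.56408 × 95.4256 = 149.3 N.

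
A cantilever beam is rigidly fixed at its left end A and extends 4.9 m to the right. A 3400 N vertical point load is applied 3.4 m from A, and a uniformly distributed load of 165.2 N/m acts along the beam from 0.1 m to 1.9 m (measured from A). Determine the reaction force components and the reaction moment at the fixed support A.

A_x = 0, A_y = 3697 N, M_A = 11860 N·m

Resultant of the distributed load: 165.2 × 1.8 = 297.36 N at 1 m from A.
ΣF_x = 0: A_x = 0.
ΣF_y = 0: A_y − 3400 − 165.2·1.8 = 0 → A_y = 3697 N.
ΣM about A: M_A − 3400·3.4 − (165.2·1.8)·1 = 0 → M_A = 11860 N·m.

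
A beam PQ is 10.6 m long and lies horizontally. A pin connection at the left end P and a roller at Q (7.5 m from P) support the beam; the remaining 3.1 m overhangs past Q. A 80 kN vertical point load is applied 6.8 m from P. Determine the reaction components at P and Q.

Moments about P: Q_y·7.5 − 80·6.8 = 0 → Q_y = 544/7.5 = 72.5333 ≈ 72.53 kN.
ΣF_y = 0: P_y + 72.5333 − 80 = 0 → P_y = 7.467 kN.
ΣF_x = 0: no horizontal applied forces, so P_x = 0.

P_x = 0, P_y = 7.467 kN, Q_y = 72.53 kN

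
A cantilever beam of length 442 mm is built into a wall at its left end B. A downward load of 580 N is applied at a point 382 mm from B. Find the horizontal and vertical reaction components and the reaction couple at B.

ΣF_x = 0: B_x = 0.
ΣF_y = 0: B_y − 580 = 0 → B_y = 580.0 N.
ΣM about B: M_B − 580·382 = 0 → M_B = 221600 N·mm.

B_x = 0, B_y = 580.0 N, M_B = 221600 N·mm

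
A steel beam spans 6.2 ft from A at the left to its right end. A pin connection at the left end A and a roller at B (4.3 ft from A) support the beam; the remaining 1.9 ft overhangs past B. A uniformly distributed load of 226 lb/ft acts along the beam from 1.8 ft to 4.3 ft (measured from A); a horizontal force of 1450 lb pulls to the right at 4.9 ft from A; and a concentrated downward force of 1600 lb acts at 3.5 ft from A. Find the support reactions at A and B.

Resultant of the distributed load: 226 × 2.5 = 565 lb at 3.05 ft from A.
Taking moments about A: B_y·4.3 − (226·2.5)·3.05 − 1600·3.5 = 0 → B_y = 7323.25/4.3 = 1703.08 ≈ 1703 lb.
ΣF_y = 0: A_y + 1703.08 − 226·2.5 − 1600 = 0 → A_y = 461.9 lb.
ΣF_x = 0: A_x + 1450 = 0 → A_x = -1450 lb.

A_x = -1450 lb, A_y = 461.9 lb, B_y = 1703 lb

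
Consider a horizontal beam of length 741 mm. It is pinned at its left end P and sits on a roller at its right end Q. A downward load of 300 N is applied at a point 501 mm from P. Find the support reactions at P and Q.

P_x = 0, P_y = 97.17 N, Q_y = 202.8 N

Taking moments about P: Q_y·741 − 300·501 = 0 → Q_y = 150300/741 = 202.834 ≈ 202.8 N.
ΣF_y = 0: P_y + 202.834 − 300 = 0 → P_y = 97.17 N.
ΣF_x = 0: no horizontal applied forces, so P_x = 0.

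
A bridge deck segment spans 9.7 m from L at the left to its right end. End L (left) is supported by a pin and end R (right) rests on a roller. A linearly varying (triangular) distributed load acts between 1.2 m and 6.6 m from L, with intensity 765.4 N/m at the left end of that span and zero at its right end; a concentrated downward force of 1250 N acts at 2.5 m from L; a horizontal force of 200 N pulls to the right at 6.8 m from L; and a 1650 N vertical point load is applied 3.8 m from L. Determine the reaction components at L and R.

Resultant of the triangular load: ½ × 765.4 × 5.4 = 2066.58 N, acting at 3 m from L (one-third of the span from the peak).
Taking moments about L: R_y·9.7 − (½·765.4·5.4)·3 − 1250·2.5 − 1650·3.8 = 0 → R_y = 15594.74/9.7 = 1607.71 ≈ 1608 N.
ΣF_y = 0: L_y + 1607.71 − ½·765.4·5.4 − 1250 − 1650 = 0 → L_y = 3359 N.
ΣF_x = 0: L_x + 200 = 0 → L_x = -200.0 N.

L_x = -200.0 N, L_y = 3359 N, R_y = 1608 N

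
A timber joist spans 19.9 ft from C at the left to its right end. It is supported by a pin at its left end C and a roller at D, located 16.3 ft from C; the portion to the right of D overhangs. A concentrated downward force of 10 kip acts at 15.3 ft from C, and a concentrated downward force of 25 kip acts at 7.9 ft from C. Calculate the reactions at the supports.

C_x = 0, C_y = 13.50 kip, D_y = 21.50 kip

Taking moments about C: D_y·16.3 − 10·15.3 − 25·7.9 = 0 → D_y = 350.5/16.3 = 21.5031 ≈ 21.50 kip.
ΣF_y = 0: C_y + 21.5031 − 10 − 25 = 0 → C_y = 13.50 kip.
ΣF_x = 0: no horizontal applied forces, so C_x = 0.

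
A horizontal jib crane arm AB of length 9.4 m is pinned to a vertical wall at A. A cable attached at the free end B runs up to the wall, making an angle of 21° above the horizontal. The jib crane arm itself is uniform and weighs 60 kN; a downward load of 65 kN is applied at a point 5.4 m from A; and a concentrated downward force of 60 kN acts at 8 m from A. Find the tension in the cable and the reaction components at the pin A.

ΣM about A: T·sin21°·9.4 − 60·4.7 − 65·5.4 − 60·8 = 0 → T = 1113/(9.4·0.358368) = 330.399 ≈ 330.4 kN.
ΣF_x = 0: A_x − T·cos21° = 0 → A_x = 330.399 × 0.93358 = 308.5 kN.
ΣF_y = 0: A_y + T·sin21° − 60 − 65 − 60 = 0 → A_y = 185 − 330.399 × 0.358368 = 66.60 kN.

T = 330.4 kN, A_x = 308.5 kN, A_y = 66.60 kN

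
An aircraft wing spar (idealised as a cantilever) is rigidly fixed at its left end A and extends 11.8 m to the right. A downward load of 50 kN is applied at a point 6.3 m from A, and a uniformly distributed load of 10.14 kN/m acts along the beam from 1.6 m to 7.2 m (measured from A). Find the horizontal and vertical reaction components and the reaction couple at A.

A_x = 0, A_y = 106.8 kN, M_A = 564.8 kN·m

Resultant of the distributed load: 10.14 × 5.6 = 56.784 kN at 4.4 m from A.
ΣF_x = 0: A_x = 0.
ΣF_y = 0: A_y − 50 − 10.14·5.6 = 0 → A_y = 106.8 kN.
ΣM about A: M_A − 50·6.3 − (10.14·5.6)·4.4 = 0 → M_A = 564.8 kN·m.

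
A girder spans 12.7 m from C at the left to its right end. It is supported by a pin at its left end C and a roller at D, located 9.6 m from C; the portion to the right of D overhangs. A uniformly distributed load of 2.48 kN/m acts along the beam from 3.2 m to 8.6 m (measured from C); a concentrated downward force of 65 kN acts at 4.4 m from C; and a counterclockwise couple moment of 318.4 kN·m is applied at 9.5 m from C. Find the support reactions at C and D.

C_x = 0, C_y = 73.54 kN, D_y = 4.856 kN

Resultant of the distributed load: 2.48 × 5.4 = 13.392 kN at 5.9 m from C.
Taking moments about C: D_y·9.6 − (2.48·5.4)·5.9 − 65·4.4 + 318.4 = 0 → D_y = 46.6128/9.6 = 4.8555 ≈ 4.856 kN.
ΣF_y = 0: C_y + 4.8555 − 2.48·5.4 − 65 = 0 → C_y = 73.54 kN.
ΣF_x = 0: no horizontal applied forces, so C_x = 0.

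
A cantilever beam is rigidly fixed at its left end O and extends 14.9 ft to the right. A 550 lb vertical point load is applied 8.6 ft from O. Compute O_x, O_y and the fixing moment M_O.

O_x = 0, O_y = 550.0 lb, M_O = 4730 lb·ft

ΣF_x = 0: O_x = 0.
ΣF_y = 0: O_y − 550 = 0 → O_y = 550.0 lb.
ΣM about O: M_O − 550·8.6 = 0 → M_O = 4730 lb·ft.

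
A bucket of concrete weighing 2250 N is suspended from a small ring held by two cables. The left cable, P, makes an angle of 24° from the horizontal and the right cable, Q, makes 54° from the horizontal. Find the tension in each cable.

T_P = 1352 N, T_Q = 2101 N

ΣF_x = 0: −T_P·cos24° + T_Q·cos54° = 0 → T_Q = 1.55422·T_P.
ΣF_y = 0: T_P·sin24° + T_Q·sin54° = 2250.
Substitute: T_P·(0.406737 + 1.55422·0.809017) = 2250 → T_P = 1352.06 ≈ 1352 N.
Then T_Q = 1.55422 × 1352.06 = 2101 N.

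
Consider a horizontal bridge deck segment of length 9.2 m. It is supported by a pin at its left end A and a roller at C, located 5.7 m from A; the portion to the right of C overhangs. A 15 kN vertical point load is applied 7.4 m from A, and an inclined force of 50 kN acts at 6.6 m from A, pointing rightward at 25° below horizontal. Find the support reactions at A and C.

A_x = -45.32 kN, A_y = -7.810 kN, C_y = 43.94 kN

ΣM about A: C_y·5.7 − 15·7.4 − 50·sin25°·6.6 = 0 → C_y = 250.464/5.7 = 43.9411 ≈ 43.94 kN.
ΣF_y = 0: A_y + 43.9411 − 15 − 50·sin25° = 0 → A_y = -7.810 kN.
ΣF_x = 0: A_x + 50·cos25° = 0 → A_x = -45.32 kN.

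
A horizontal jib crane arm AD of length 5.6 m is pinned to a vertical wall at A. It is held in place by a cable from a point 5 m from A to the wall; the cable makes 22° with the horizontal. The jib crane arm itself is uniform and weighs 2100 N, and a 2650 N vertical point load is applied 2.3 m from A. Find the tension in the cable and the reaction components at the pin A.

T = 6393 N, A_x = 5928 N, A_y = 2355 N

ΣM about A: T·sin22°·5 − 2100·2.8 − 2650·2.3 = 0 → T = 11975/(5·0.374607) = 6393.37 ≈ 6393 N.
ΣF_x = 0: A_x − T·cos22° = 0 → A_x = 6393.37 × 0.927184 = 5928 N.
ΣF_y = 0: A_y + T·sin22° − 2100 − 2650 = 0 → A_y = 4750 − 6393.37 × 0.374607 = 2355 N.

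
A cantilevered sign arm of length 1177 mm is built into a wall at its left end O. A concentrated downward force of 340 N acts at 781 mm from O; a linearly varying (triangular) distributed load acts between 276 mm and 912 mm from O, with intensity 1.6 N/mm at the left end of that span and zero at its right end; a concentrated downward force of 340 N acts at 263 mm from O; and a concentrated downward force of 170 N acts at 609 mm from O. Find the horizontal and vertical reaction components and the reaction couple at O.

O_x = 0, O_y = 1359 N, M_O = 706800 N·mm

Resultant of the triangular load: ½ × 1.6 × 636 = 508.8 N, acting at 488 mm from O (one-third of the span from the peak).
ΣF_x = 0: O_x = 0.
ΣF_y = 0: O_y − 340 − ½·1.6·636 − 340 − 170 = 0 → O_y = 1359 N.
ΣM about O: M_O − 340·781 − (½·1.6·636)·488 − 340·263 − 170·609 = 0 → M_O = 706800 N·mm.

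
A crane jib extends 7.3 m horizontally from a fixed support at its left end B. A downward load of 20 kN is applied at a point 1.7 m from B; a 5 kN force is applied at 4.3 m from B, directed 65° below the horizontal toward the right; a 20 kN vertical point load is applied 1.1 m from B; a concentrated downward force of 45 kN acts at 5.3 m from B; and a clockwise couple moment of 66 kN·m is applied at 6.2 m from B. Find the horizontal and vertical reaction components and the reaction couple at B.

B_x = -2.113 kN, B_y = 89.53 kN, M_B = 380.0 kN·m

ΣF_x = 0: B_x + 5·cos65° = 0 → B_x = -2.113 kN.
ΣF_y = 0: B_y − 20 − 5·sin65° − 20 − 45 = 0 → B_y = 89.53 kN.
ΣM about B: M_B − 20·1.7 − 5·sin65°·4.3 − 20·1.1 − 45·5.3 − 66 = 0 → M_B = 380.0 kN·m.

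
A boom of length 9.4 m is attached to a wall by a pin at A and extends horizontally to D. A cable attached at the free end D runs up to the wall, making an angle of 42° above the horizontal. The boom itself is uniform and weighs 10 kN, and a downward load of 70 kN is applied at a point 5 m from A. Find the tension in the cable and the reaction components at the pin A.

ΣM about A: T·sin42°·9.4 − 10·4.7 − 70·5 = 0 → T = 397/(9.4·0.669131) = 63.1177 ≈ 63.12 kN.
ΣF_x = 0: A_x − T·cos42° = 0 → A_x = 63.1177 × 0.743145 = 46.91 kN.
ΣF_y = 0: A_y + T·sin42° − 10 − 70 = 0 → A_y = 80 − 63.1177 × 0.669131 = 37.77 kN.

T = 63.12 kN, A_x = 46.91 kN, A_y = 37.77 kN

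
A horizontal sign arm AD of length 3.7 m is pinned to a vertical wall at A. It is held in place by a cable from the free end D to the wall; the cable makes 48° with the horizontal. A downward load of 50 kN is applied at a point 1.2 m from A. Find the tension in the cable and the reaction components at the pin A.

ΣM about A: T·sin48°·3.7 − 50·1.2 = 0 → T = 60/(3.7·0.743145) = 21.8211 ≈ 21.82 kN.
ΣF_x = 0: A_x − T·cos48° = 0 → A_x = 21.8211 × 0.669131 = 14.60 kN.
ΣF_y = 0: A_y + T·sin48° − 50 = 0 → A_y = 50 − 21.8211 × 0.743145 = 33.78 kN.

T = 21.82 kN, A_x = 14.60 kN, A_y = 33.78 kN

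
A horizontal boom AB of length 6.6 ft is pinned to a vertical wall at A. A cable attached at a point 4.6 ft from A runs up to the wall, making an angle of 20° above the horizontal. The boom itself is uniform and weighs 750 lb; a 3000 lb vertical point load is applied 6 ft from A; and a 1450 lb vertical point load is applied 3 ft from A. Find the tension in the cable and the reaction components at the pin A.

ΣM about A: T·sin20°·4.6 − 750·3.3 − 3000·6 − 1450·3 = 0 → T = 24825/(4.6·0.34202) = 15779 ≈ 15780 lb.
ΣF_x = 0: A_x − T·cos20° = 0 → A_x = 15779 × 0.939693 = 14830 lb.
ΣF_y = 0: A_y + T·sin20° − 750 − 3000 − 1450 = 0 → A_y = 5200 − 15779 × 0.34202 = -196.7 lb.

T = 15780 lb, A_x = 14830 lb, A_y = -196.7 lb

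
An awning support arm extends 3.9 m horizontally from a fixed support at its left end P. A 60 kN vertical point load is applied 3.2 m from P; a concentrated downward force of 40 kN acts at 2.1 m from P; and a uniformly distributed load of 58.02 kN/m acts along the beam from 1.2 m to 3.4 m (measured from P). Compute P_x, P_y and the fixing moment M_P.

P_x = 0, P_y = 227.6 kN, M_P = 569.6 kN·m

Resultant of the distributed load: 58.02 × 2.2 = 127.644 kN at 2.3 m from P.
ΣF_x = 0: P_x = 0.
ΣF_y = 0: P_y − 60 − 40 − 58.02·2.2 = 0 → P_y = 227.6 kN.
ΣM about P: M_P − 60·3.2 − 40·2.1 − (58.02·2.2)·2.3 = 0 → M_P = 569.6 kN·m.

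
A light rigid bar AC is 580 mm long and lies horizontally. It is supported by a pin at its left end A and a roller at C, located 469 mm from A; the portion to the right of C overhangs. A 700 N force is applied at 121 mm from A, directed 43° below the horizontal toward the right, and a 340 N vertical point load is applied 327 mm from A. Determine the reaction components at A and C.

A_x = -511.9 N, A_y = 457.2 N, C_y = 360.2 N

Moments about A: C_y·469 − 700·sin43°·121 − 340·327 = 0 → C_y = 168945/469 = 360.224 ≈ 360.2 N.
ΣF_y = 0: A_y + 360.224 − 700·sin43° − 340 = 0 → A_y = 457.2 N.
ΣF_x = 0: A_x + 700·cos43° = 0 → A_x = -511.9 N.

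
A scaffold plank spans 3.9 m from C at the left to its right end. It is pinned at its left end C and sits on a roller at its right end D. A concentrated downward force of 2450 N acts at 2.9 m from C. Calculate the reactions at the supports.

C_x = 0, C_y = 628.2 N, D_y = 1822 N

Taking moments about C: D_y·3.9 − 2450·2.9 = 0 → D_y = 7105/3.9 = 1821.79 ≈ 1822 N.
ΣF_y = 0: C_y + 1821.79 − 2450 = 0 → C_y = 628.2 N.
ΣF_x = 0: no horizontal applied forces, so C_x = 0.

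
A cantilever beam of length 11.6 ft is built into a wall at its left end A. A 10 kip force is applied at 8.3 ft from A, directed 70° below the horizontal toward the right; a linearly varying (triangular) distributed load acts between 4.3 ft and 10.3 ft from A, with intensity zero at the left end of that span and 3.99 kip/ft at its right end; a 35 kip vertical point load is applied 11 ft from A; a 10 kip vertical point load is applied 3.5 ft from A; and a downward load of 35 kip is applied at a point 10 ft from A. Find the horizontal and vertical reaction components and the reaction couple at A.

A_x = -3.420 kip, A_y = 101.4 kip, M_A = 947.3 kip·ft

Resultant of the triangular load: ½ × 3.99 × 6 = 11.97 kip, acting at 8.3 ft from A (one-third of the span from the peak).
ΣF_x = 0: A_x + 10·cos70° = 0 → A_x = -3.420 kip.
ΣF_y = 0: A_y − 10·sin70° − ½·3.99·6 − 35 − 10 − 35 = 0 → A_y = 101.4 kip.
ΣM about A: M_A − 10·sin70°·8.3 − (½·3.99·6)·8.3 − 35·11 − 10·3.5 − 35·10 = 0 → M_A = 947.3 kip·ft.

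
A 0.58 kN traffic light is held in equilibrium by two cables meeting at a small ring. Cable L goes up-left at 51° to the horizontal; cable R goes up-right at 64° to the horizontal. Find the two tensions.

T_L = 0.2805 kN, T_R = 0.4027 kN

ΣF_x = 0: −T_L·cos51° + T_R·cos64° = 0 → T_R = 1.43559·T_L.
ΣF_y = 0: T_L·sin51° + T_R·sin64° = 0.58.
Substitute: T_L·(0.777146 + 1.43559·0.898794) = 0.58 → T_L = 0.280539 ≈ 0.2805 kN.
Then T_R = 1.43559 × 0.280539 = 0.4027 kN.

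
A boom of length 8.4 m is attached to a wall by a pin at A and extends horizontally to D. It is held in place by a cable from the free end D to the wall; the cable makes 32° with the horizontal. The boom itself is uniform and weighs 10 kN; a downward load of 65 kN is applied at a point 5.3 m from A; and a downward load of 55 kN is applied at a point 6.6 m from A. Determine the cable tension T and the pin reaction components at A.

ΣM about A: T·sin32°·8.4 − 10·4.2 − 65·5.3 − 55·6.6 = 0 → T = 749.5/(8.4·0.529919) = 168.377 ≈ 168.4 kN.
ΣF_x = 0: A_x − T·cos32° = 0 → A_x = 168.377 × 0.848048 = 142.8 kN.
ΣF_y = 0: A_y + T·sin32° − 10 − 65 − 55 = 0 → A_y = 130 − 168.377 × 0.529919 = 40.77 kN.

T = 168.4 kN, A_x = 142.8 kN, A_y = 40.77 kN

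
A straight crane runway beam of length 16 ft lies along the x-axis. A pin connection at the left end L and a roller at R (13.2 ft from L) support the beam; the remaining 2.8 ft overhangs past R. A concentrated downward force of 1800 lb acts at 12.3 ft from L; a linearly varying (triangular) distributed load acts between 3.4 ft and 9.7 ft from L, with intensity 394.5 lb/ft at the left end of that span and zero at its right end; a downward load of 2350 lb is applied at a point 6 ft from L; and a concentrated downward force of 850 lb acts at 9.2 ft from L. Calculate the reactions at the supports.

L_x = 0, L_y = 2387 lb, R_y = 3856 lb

Resultant of the triangular load: ½ × 394.5 × 6.3 = 1242.675 lb, acting at 5.5 ft from L (one-third of the span from the peak).
ΣM about L: R_y·13.2 − 1800·12.3 − (½·394.5·6.3)·5.5 − 2350·6 − 850·9.2 = 0 → R_y = 50894.7125/13.2 = 3855.66 ≈ 3856 lb.
ΣF_y = 0: L_y + 3855.66 − 1800 − ½·394.5·6.3 − 2350 − 850 = 0 → L_y = 2387 lb.
ΣF_x = 0: no horizontal applied forces, so L_x = 0.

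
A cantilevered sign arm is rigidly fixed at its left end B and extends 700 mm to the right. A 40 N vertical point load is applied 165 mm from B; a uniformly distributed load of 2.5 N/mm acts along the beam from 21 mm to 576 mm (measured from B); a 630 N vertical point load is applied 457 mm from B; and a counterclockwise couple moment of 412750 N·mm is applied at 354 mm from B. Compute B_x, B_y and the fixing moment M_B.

B_x = 0, B_y = 2058 N, M_B = 295900 N·mm

Resultant of the distributed load: 2.5 × 555 = 1387.5 N at 298.5 mm from B.
ΣF_x = 0: B_x = 0.
ΣF_y = 0: B_y − 40 − 2.5·555 − 630 = 0 → B_y = 2058 N.
ΣM about B: M_B − 40·165 − (2.5·555)·298.5 − 630·457 + 412750 = 0 → M_B = 295900 N·mm.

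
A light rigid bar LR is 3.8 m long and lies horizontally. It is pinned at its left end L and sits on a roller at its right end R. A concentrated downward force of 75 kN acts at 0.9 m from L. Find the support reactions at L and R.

L_x = 0, L_y = 57.24 kN, R_y = 17.76 kN

Taking moments about L: R_y·3.8 − 75·0.9 = 0 → R_y = 67.5/3.8 = 17.7632 ≈ 17.76 kN.
ΣF_y = 0: L_y + 17.7632 − 75 = 0 → L_y = 57.24 kN.
ΣF_x = 0: no horizontal applied forces, so L_x = 0.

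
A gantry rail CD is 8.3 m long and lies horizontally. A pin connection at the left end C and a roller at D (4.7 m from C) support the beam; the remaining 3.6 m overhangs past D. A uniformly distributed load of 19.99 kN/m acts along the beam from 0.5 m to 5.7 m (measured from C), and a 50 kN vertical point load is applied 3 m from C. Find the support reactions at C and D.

C_x = 0, C_y = 53.47 kN, D_y = 100.5 kN

Resultant of the distributed load: 19.99 × 5.2 = 103.948 kN at 3.1 m from C.
ΣM about C: D_y·4.7 − (19.99·5.2)·3.1 − 50·3 = 0 → D_y = 472.2388/4.7 = 100.476 ≈ 100.5 kN.
ΣF_y = 0: C_y + 100.476 − 19.99·5.2 − 50 = 0 → C_y = 53.47 kN.
ΣF_x = 0: no horizontal applied forces, so C_x = 0.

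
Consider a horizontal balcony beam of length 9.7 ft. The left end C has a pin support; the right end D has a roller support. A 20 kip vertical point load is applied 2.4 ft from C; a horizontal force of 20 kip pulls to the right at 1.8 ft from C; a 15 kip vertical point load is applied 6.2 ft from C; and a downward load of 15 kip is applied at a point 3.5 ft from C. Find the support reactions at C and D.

Moments about C: D_y·9.7 − 20·2.4 − 15·6.2 − 15·3.5 = 0 → D_y = 193.5/9.7 = 19.9485 ≈ 19.95 kip.
ΣF_y = 0: C_y + 19.9485 − 20 − 15 − 15 = 0 → C_y = 30.05 kip.
ΣF_x = 0: C_x + 20 = 0 → C_x = -20.00 kip.

C_x = -20.00 kip, C_y = 30.05 kip, D_y = 19.95 kip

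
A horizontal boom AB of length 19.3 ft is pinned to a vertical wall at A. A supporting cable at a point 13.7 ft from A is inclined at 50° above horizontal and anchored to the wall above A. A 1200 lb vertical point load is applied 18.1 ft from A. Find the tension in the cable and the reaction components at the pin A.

ΣM about A: T·sin50°·13.7 − 1200·18.1 = 0 → T = 21720/(13.7·0.766044) = 2069.6 ≈ 2070 lb.
ΣF_x = 0: A_x − T·cos50° = 0 → A_x = 2069.6 × 0.642788 = 1330 lb.
ΣF_y = 0: A_y + T·sin50° − 1200 = 0 → A_y = 1200 − 2069.6 × 0.766044 = -385.4 lb.

T = 2070 lb, A_x = 1330 lb, A_y = -385.4 lb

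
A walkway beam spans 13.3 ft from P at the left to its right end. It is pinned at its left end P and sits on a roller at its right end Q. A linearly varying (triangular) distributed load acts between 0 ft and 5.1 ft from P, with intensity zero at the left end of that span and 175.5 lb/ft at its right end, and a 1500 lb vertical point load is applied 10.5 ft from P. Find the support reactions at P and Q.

P_x = 0, P_y = 648.9 lb, Q_y = 1299 lb

Resultant of the triangular load: ½ × 175.5 × 5.1 = 447.525 lb, acting at 3.4 ft from P (one-third of the span from the peak).
ΣM about P: Q_y·13.3 − (½·175.5·5.1)·3.4 − 1500·10.5 = 0 → Q_y = 17271.585/13.3 = 1298.62 ≈ 1299 lb.
ΣF_y = 0: P_y + 1298.62 − ½·175.5·5.1 − 1500 = 0 → P_y = 648.9 lb.
ΣF_x = 0: no horizontal applied forces, so P_x = 0.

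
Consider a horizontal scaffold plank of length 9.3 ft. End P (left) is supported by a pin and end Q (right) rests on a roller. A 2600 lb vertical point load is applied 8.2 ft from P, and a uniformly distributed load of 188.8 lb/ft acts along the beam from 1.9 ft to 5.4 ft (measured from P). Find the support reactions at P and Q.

Resultant of the distributed load: 188.8 × 3.5 = 660.8 lb at 3.65 ft from P.
Moments about P: Q_y·9.3 − 2600·8.2 − (188.8·3.5)·3.65 = 0 → Q_y = 23731.92/9.3 = 2551.82 ≈ 2552 lb.
ΣF_y = 0: P_y + 2551.82 − 2600 − 188.8·3.5 = 0 → P_y = 709.0 lb.
ΣF_x = 0: no horizontal applied forces, so P_x = 0.

P_x = 0, P_y = 709.0 lb, Q_y = 2552 lb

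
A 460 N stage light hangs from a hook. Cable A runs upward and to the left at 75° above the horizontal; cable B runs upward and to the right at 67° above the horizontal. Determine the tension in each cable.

ΣF_x = 0: −T_A·cos75° + T_B·cos67° = 0 → T_B = 0.662397·T_A.
ΣF_y = 0: T_A·sin75° + T_B·sin67° = 460.
Substitute: T_A·(0.965926 + 0.662397·0.920505) = 460 → T_A = 291.94 ≈ 291.9 N.
Then T_B = 0.662397 × 291.94 = 193.4 N.

T_A = 291.9 N, T_B = 193.4 N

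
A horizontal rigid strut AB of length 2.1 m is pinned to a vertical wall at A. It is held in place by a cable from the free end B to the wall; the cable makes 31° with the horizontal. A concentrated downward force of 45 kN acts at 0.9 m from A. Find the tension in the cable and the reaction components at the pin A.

ΣM about A: T·sin31°·2.1 − 45·0.9 = 0 → T = 40.5/(2.1·0.515038) = 37.4452 ≈ 37.45 kN.
ΣF_x = 0: A_x − T·cos31° = 0 → A_x = 37.4452 × 0.857167 = 32.10 kN.
ΣF_y = 0: A_y + T·sin31° − 45 = 0 → A_y = 45 − 37.4452 × 0.515038 = 25.71 kN.

T = 37.45 kN, A_x = 32.10 kN, A_y = 25.71 kN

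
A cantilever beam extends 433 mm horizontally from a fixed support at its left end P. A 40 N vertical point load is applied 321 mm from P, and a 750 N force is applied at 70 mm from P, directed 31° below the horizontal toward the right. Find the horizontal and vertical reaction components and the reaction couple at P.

P_x = -642.9 N, P_y = 426.3 N, M_P = 39880 N·mm

ΣF_x = 0: P_x + 750·cos31° = 0 → P_x = -642.9 N.
ΣF_y = 0: P_y − 40 − 750·sin31° = 0 → P_y = 426.3 N.
ΣM about P: M_P − 40·321 − 750·sin31°·70 = 0 → M_P = 39880 N·mm.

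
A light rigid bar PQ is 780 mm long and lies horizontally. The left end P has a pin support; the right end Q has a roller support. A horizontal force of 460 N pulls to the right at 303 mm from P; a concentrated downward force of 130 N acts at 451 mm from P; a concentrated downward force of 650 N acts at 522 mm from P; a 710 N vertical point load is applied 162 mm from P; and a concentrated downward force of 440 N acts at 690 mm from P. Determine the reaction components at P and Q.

P_x = -460.0 N, P_y = 883.1 N, Q_y = 1047 N

Taking moments about P: Q_y·780 − 130·451 − 650·522 − 710·162 − 440·690 = 0 → Q_y = 816550/780 = 1046.86 ≈ 1047 N.
ΣF_y = 0: P_y + 1046.86 − 130 − 650 − 710 − 440 = 0 → P_y = 883.1 N.
ΣF_x = 0: P_x + 460 = 0 → P_x = -460.0 N.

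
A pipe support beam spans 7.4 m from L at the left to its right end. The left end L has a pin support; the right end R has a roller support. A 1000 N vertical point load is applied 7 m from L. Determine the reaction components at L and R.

L_x = 0, L_y = 54.05 N, R_y = 945.9 N

Moments about L: R_y·7.4 − 1000·7 = 0 → R_y = 7000/7.4 = 945.946 ≈ 945.9 N.
ΣF_y = 0: L_y + 945.946 − 1000 = 0 → L_y = 54.05 N.
ΣF_x = 0: no horizontal applied forces, so L_x = 0.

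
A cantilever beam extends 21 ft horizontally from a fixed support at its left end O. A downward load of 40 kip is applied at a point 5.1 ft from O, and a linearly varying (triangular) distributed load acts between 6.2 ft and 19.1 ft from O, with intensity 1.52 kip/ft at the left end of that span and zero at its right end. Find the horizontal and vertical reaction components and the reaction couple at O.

Resultant of the triangular load: ½ × 1.52 × 12.9 = 9.804 kip, acting at 10.5 ft from O (one-third of the span from the peak).
ΣF_x = 0: O_x = 0.
ΣF_y = 0: O_y − 40 − ½·1.52·12.9 = 0 → O_y = 49.80 kip.
ΣM about O: M_O − 40·5.1 − (½·1.52·12.9)·10.5 = 0 → M_O = 306.9 kip·ft.

O_x = 0, O_y = 49.80 kip, M_O = 306.9 kip·ft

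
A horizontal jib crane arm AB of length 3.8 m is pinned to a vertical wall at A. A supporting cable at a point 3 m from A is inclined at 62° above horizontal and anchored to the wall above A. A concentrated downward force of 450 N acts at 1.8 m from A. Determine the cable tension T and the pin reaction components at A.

ΣM about A: T·sin62°·3 − 450·1.8 = 0 → T = 810/(3·0.882948) = 305.794 ≈ 305.8 N.
ΣF_x = 0: A_x − T·cos62° = 0 → A_x = 305.794 × 0.469472 = 143.6 N.
ΣF_y = 0: A_y + T·sin62° − 450 = 0 → A_y = 450 − 305.794 × 0.882948 = 180.0 N.

T = 305.8 N, A_x = 143.6 N, A_y = 180.0 N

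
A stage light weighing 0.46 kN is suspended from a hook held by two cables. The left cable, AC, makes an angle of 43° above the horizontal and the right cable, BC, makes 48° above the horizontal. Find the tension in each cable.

ΣF_x = 0: −T_AC·cos43° + T_BC·cos48° = 0 → T_BC = 1.09299·T_AC.
ΣF_y = 0: T_AC·sin43° + T_BC·sin48° = 0.46.
Substitute: T_AC·(0.681998 + 1.09299·0.743145) = 0.46 → T_AC = 0.307847 ≈ 0.3078 kN.
Then T_BC = 1.09299 × 0.307847 = 0.3365 kN.

T_AC = 0.3078 kN, T_BC = 0.3365 kN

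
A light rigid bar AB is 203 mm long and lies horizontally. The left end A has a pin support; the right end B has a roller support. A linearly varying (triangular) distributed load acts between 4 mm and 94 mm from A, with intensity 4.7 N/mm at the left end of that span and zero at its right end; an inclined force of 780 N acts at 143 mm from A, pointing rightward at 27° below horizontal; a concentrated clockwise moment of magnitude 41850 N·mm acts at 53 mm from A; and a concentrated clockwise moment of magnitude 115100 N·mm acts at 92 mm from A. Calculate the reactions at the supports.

Resultant of the triangular load: ½ × 4.7 × 90 = 211.5 N, acting at 34 mm from A (one-third of the span from the peak).
Taking moments about A: B_y·203 − (½·4.7·90)·34 − 780·sin27°·143 − 41850 − 115100 = 0 → B_y = 214779/203 = 1058.02 ≈ 1058 N.
ΣF_y = 0: A_y + 1058.02 − ½·4.7·90 − 780·sin27° = 0 → A_y = -492.4 N.
ΣF_x = 0: A_x + 780·cos27° = 0 → A_x = -695.0 N.

A_x = -695.0 N, A_y = -492.4 N, B_y = 1058 N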